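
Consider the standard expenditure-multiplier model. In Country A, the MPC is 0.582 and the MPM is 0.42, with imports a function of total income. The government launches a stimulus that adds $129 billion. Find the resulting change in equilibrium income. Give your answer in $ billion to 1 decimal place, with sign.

Spending multiplier = 1/(1 − c + m) = 1/(1 − 0.582 + 0.42) = 1/0.838 ≈ 1.193.
ΔY = k × ΔG = (+$129 billion) / 0.838 ≈ +$153.9 billion.

+$153.9 billion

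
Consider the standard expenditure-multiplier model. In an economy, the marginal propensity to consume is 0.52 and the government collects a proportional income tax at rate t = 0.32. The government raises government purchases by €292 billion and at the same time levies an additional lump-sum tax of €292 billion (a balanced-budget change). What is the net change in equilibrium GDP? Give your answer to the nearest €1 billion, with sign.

Expenditure multiplier = 1/(1 − c(1−t)) = 1/(1 − 0.52×0.68) = 1/0.6464 ≈ 1.547.
ΔG contributes k·ΔG = (+€292 billion) / 0.6464 ≈ +€451.7 billion.
ΔT of +€292 billion changes first-round spending by −c·ΔT = −€151.84 billion, contributing k·(−c·ΔT) = (−€151.84 billion) / 0.6464 ≈ −€234.9 billion.
Net ΔY = k(ΔG − c·ΔT) = (+€140.16 billion) / 0.6464 ≈ +€217 billion.

+€217 billion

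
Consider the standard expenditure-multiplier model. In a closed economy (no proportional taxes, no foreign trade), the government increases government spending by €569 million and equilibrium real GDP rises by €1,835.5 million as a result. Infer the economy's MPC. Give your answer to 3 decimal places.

Implied spending multiplier k = ΔY/ΔG = 1,835.5/569 ≈ 3.2258.
Since k = 1/(1 − MPC), MPC = 1 − 1/k = 1 − ΔG/ΔY = 1 − 569/1,835.5 ≈ 0.690.

0.690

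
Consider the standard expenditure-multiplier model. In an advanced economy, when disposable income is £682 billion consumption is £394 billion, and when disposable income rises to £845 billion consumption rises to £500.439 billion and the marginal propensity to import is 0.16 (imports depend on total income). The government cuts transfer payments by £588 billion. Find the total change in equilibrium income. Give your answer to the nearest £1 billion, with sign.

−£757 billion

MPC = ΔC/ΔYd = (500.439 − 394)/(845 − 682) = 106.439/163 = 0.653.
The transfer change shifts disposable income by −£588 billion, so first-round consumption changes by c·ΔTR = 0.653 × (−£588 billion) = −£383.964 billion.
Expenditure multiplier = 1/(1 − c + m) = 1/(1 − 0.653 + 0.16) = 1/0.507 ≈ 1.972.
The transfer multiplier is c × k ≈ 1.288, so ΔY = k × (c·ΔTR) = (−£383.964 billion) / 0.507 ≈ −£757 billion.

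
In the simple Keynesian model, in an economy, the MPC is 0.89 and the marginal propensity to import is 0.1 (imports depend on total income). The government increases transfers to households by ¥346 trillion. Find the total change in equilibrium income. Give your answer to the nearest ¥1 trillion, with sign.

+¥1,466 trillion

The transfer change shifts disposable income by +¥346 trillion, so first-round consumption changes by c·ΔTR = 0.89 × (+¥346 trillion) = +¥307.94 trillion.
Expenditure multiplier = 1/(1 − c + m) = 1/(1 − 0.89 + 0.1) = 1/0.21 ≈ 4.762.
The transfer multiplier is c × k ≈ 4.238, so ΔY = k × (c·ΔTR) = (+¥307.94 trillion) / 0.21 ≈ +¥1,466 trillion.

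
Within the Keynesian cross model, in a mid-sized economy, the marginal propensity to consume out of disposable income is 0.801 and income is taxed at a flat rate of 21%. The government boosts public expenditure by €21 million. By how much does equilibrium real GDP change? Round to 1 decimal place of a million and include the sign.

Spending multiplier = 1/(1 − c(1−t)) = 1/(1 − 0.801×0.79) = 1/0.36721 ≈ 2.723.
ΔY = k × ΔG = (+€21 million) / 0.36721 ≈ +€57.2 million.

+€57.2 million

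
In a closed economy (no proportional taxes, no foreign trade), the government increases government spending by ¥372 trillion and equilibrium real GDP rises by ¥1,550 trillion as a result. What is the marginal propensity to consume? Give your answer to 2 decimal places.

0.76

Implied spending multiplier k = ΔY/ΔG = 1,550/372 ≈ 4.1667.
Since k = 1/(1 − MPC), MPC = 1 − 1/k = 1 − ΔG/ΔY = 1 − 372/1,550 = 0.76.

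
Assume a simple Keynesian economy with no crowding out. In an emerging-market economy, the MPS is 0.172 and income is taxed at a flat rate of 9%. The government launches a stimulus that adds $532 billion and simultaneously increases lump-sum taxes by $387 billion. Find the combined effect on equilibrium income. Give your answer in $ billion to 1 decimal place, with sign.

+$858.2 billion

MPC = 1 − MPS = 1 − 0.172 = 0.828.
Expenditure multiplier = 1/(1 − c(1−t)) = 1/(1 − 0.828×0.91) = 1/0.24652 ≈ 4.056.
ΔG contributes k·ΔG = (+$532 billion) / 0.24652 ≈ +$2,158 billion.
ΔT of +$387 billion changes first-round spending by −c·ΔT = −$320.436 billion, contributing k·(−c·ΔT) = (−$320.436 billion) / 0.24652 ≈ −$1,299.8 billion.
Net ΔY = k(ΔG − c·ΔT) = (+$211.564 billion) / 0.24652 ≈ +$858.2 billion.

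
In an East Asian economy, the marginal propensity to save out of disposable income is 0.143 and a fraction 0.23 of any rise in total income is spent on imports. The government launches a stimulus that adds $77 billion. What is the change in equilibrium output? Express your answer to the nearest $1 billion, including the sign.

MPC = 1 − MPS = 1 − 0.143 = 0.857.
Government-spending multiplier = 1/(1 − c + m) = 1/(1 − 0.857 + 0.23) = 1/0.373 ≈ 2.681.
ΔY = k × ΔG = (+$77 billion) / 0.373 ≈ +$206 billion.

+$206 billion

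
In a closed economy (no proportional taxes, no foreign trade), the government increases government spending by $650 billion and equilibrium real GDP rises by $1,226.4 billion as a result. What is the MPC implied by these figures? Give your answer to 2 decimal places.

0.47

Implied spending multiplier k = ΔY/ΔG = 1,226.4/650 ≈ 1.8868.
Since k = 1/(1 − MPC), MPC = 1 − 1/k = 1 − ΔG/ΔY = 1 − 650/1,226.4 ≈ 0.47.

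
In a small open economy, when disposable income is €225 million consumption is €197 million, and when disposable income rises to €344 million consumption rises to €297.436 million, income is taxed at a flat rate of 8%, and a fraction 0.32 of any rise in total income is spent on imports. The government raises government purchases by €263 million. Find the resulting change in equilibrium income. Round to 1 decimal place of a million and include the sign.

MPC = ΔC/ΔYd = (297.436 − 197)/(344 − 225) = 100.436/119 = 0.844.
Expenditure multiplier = 1/(1 − c(1−t) + m) = 1/(1 − 0.844×0.92 + 0.32) = 1/0.54352 ≈ 1.84.
ΔY = k × ΔG = (+€263 million) / 0.54352 ≈ +€483.9 million.

+€483.9 million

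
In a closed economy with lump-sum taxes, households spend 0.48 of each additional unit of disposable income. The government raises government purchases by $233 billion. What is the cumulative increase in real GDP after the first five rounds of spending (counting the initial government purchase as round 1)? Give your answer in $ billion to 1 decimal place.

Round 1 adds ΔG = $233 billion; each later round is MPC = 0.48 times the previous.
After 5 rounds: 233 + 111.84 + 53.6832 + 25.767936 + 12.36860928 = ΔG·(1 − c^5)/(1 − c) = 233 × (1 − 0.0254803968)/0.52 ≈ $436.7 billion.

$436.7 billion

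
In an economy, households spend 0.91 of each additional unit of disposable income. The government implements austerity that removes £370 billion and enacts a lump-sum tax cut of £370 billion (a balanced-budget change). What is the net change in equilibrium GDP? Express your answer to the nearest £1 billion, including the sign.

−£370 billion

Expenditure multiplier = 1/(1 − MPC) = 1/(1 − 0.91) = 1/0.09 ≈ 11.111.
ΔG contributes k·ΔG = (−£370 billion) / 0.09 ≈ −£4,111.1 billion.
ΔT of −£370 billion changes first-round spending by −c·ΔT = +£336.7 billion, contributing k·(−c·ΔT) = (+£336.7 billion) / 0.09 ≈ +£3,741.1 billion.
With ΔG = ΔT and no other leakages, the balanced-budget multiplier is 1, so ΔY = ΔG = −£370 billion.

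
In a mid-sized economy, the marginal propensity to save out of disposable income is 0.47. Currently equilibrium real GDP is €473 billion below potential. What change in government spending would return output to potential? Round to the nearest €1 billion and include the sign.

MPC = 1 − MPS = 1 − 0.47 = 0.53.
Spending multiplier = 1/(1 − MPC) = 1/(1 − 0.53) = 1/0.47 ≈ 2.128.
Need ΔY = +€473 billion, so ΔG = ΔY/k = (+€473 billion) × 0.47 ≈ +€222 billion.
The government should increase government spending by €222 billion.

+€222 billion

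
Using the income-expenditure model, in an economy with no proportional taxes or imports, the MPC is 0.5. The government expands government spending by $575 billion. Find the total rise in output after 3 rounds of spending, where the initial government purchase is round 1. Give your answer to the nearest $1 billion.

Round 1 adds ΔG = $575 billion; each later round is MPC = 0.5 times the previous.
After 3 rounds: 575 + 287.5 + 143.75 = ΔG·(1 − c^3)/(1 − c) = 575 × (1 − 0.125)/0.5 ≈ $1,006 billion.

$1,006 billion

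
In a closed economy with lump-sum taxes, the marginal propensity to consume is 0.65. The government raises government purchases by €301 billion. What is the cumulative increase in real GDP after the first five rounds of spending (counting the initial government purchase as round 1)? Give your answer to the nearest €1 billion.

€760 billion

Round 1 adds ΔG = €301 billion; each later round is MPC = 0.65 times the previous.
After 5 rounds: 301 + 195.65 + 127.1725 + 82.662125 + 53.73038125 = ΔG·(1 − c^5)/(1 − c) = 301 × (1 − 0.1160290625)/0.35 ≈ €760 billion.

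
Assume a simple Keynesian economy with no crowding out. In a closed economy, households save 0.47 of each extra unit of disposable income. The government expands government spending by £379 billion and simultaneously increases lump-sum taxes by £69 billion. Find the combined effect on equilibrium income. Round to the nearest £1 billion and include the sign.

MPC = 1 − MPS = 1 − 0.47 = 0.53.
Expenditure multiplier = 1/(1 − MPC) = 1/(1 − 0.53) = 1/0.47 ≈ 2.128.
ΔG contributes k·ΔG = (+£379 billion) / 0.47 ≈ +£806.4 billion.
ΔT of +£69 billion changes first-round spending by −c·ΔT = −£36.57 billion, contributing k·(−c·ΔT) = (−£36.57 billion) / 0.47 ≈ −£77.8 billion.
Net ΔY = k(ΔG − c·ΔT) = (+£342.43 billion) / 0.47 ≈ +£729 billion.

+£729 billion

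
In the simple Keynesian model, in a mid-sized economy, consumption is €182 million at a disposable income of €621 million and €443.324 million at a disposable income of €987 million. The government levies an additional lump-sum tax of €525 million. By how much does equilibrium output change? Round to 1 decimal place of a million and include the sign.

MPC = ΔC/ΔYd = (443.324 − 182)/(987 − 621) = 261.324/366 = 0.714.
A lump-sum tax change of +€525 million shifts disposable income by −€525 million; first-round consumption changes by −c × ΔT = −0.714 × (+€525 million) = −€374.85 million.
Expenditure multiplier = 1/(1 − MPC) = 1/(1 − 0.714) = 1/0.286 ≈ 3.497.
The tax multiplier is −c × k ≈ −2.497, so ΔY = k × (−c·ΔT) = (−€374.85 million) / 0.286 ≈ −€1,310.7 million.

−€1,310.7 million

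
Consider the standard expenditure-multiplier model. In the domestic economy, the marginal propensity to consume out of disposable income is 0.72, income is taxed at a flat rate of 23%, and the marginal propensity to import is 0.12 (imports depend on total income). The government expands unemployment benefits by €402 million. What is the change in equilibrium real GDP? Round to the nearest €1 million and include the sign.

+€512 million

The transfer change shifts disposable income by +€402 million, so first-round consumption changes by c·ΔTR = 0.72 × (+€402 million) = +€289.44 million.
Expenditure multiplier = 1/(1 − c(1−t) + m) = 1/(1 − 0.72×0.77 + 0.12) = 1/0.5656 ≈ 1.768.
The transfer multiplier is c × k ≈ 1.273, so ΔY = k × (c·ΔTR) = (+€289.44 million) / 0.5656 ≈ +€512 million.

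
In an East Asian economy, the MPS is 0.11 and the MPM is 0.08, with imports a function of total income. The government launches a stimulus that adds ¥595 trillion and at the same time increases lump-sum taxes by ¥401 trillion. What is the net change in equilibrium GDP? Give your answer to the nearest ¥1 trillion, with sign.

MPC = 1 − MPS = 1 − 0.11 = 0.89.
Expenditure multiplier = 1/(1 − c + m) = 1/(1 − 0.89 + 0.08) = 1/0.19 ≈ 5.263.
ΔG contributes k·ΔG = (+¥595 trillion) / 0.19 ≈ +¥3,131.6 trillion.
ΔT of +¥401 trillion changes first-round spending by −c·ΔT = −¥356.89 trillion, contributing k·(−c·ΔT) = (−¥356.89 trillion) / 0.19 ≈ −¥1,878.4 trillion.
Net ΔY = k(ΔG − c·ΔT) = (+¥238.11 trillion) / 0.19 ≈ +¥1,253 trillion.

+¥1,253 trillion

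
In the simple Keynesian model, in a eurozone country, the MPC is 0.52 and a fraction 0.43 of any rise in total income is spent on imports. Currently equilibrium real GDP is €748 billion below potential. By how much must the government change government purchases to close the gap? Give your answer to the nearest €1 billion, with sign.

+€681 billion

Spending multiplier = 1/(1 − c + m) = 1/(1 − 0.52 + 0.43) = 1/0.91 ≈ 1.099.
Need ΔY = +€748 billion, so ΔG = ΔY/k = (+€748 billion) × 0.91 ≈ +€681 billion.
The government should increase government purchases by €681 billion.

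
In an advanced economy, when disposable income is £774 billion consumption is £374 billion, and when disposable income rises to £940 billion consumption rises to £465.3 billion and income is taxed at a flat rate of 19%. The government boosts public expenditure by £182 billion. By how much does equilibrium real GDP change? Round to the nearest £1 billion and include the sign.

+£328 billion

MPC = ΔC/ΔYd = (465.3 − 374)/(940 − 774) = 91.3/166 = 0.55.
Expenditure multiplier = 1/(1 − c(1−t)) = 1/(1 − 0.55×0.81) = 1/0.5545 ≈ 1.803.
ΔY = k × ΔG = (+£182 billion) / 0.5545 ≈ +£328 billion.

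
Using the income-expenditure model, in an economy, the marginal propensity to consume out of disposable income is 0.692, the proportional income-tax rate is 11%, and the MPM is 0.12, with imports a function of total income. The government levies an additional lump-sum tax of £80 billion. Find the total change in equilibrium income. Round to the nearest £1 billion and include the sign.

A lump-sum tax change of +£80 billion shifts disposable income by −£80 billion; first-round consumption changes by −c × ΔT = −0.692 × (+£80 billion) = −£55.36 billion.
Expenditure multiplier = 1/(1 − c(1−t) + m) = 1/(1 − 0.692×0.89 + 0.12) = 1/0.50412 ≈ 1.984.
The tax multiplier is −c × k ≈ −1.373, so ΔY = k × (−c·ΔT) = (−£55.36 billion) / 0.50412 ≈ −£110 billion.

−£110 billion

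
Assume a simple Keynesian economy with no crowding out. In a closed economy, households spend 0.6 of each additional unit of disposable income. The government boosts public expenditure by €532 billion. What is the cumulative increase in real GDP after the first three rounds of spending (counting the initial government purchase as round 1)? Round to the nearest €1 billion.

Round 1 adds ΔG = €532 billion; each later round is MPC = 0.6 times the previous.
After 3 rounds: 532 + 319.2 + 191.52 = ΔG·(1 − c^3)/(1 − c) = 532 × (1 − 0.216)/0.4 ≈ €1,043 billion.

€1,043 billion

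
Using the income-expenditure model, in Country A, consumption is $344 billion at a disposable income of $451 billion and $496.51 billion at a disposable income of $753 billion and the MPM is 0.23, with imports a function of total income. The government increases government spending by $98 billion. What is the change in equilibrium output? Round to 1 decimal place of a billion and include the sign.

MPC = ΔC/ΔYd = (496.51 − 344)/(753 − 451) = 152.51/302 = 0.505.
Expenditure multiplier = 1/(1 − c + m) = 1/(1 − 0.505 + 0.23) = 1/0.725 ≈ 1.379.
ΔY = k × ΔG = (+$98 billion) / 0.725 ≈ +$135.2 billion.

+$135.2 billion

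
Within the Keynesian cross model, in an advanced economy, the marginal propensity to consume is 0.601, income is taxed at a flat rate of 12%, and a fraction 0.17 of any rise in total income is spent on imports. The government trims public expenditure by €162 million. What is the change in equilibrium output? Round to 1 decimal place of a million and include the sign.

Government-spending multiplier = 1/(1 − c(1−t) + m) = 1/(1 − 0.601×0.88 + 0.17) = 1/0.64112 ≈ 1.56.
ΔY = k × ΔG = (−€162 million) / 0.64112 ≈ −€252.7 million.

−€252.7 million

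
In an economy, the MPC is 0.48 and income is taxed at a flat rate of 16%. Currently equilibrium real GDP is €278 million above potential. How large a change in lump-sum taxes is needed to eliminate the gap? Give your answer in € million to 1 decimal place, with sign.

Spending multiplier = 1/(1 − c(1−t)) = 1/(1 − 0.48×0.84) = 1/0.5968 ≈ 1.676.
Tax multiplier = −c·k = −0.48/0.5968 ≈ −0.804. Need ΔY = −€278 million, so ΔT = ΔY/(−c·k) = −(−€278 million) × 0.5968 / 0.48 ≈ +€345.6 million.
The government should raise lump-sum taxes by €345.6 million.

+€345.6 million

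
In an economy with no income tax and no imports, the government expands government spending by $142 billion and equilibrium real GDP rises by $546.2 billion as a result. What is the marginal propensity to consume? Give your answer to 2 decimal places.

Implied spending multiplier k = ΔY/ΔG = 546.2/142 ≈ 3.8465.
Since k = 1/(1 − MPC), MPC = 1 − 1/k = 1 − ΔG/ΔY = 1 − 142/546.2 ≈ 0.74.

0.74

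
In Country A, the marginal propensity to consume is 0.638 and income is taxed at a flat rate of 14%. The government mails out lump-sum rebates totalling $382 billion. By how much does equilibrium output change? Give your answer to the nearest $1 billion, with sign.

+$540 billion

A lump-sum tax change of −$382 billion shifts disposable income by +$382 billion; first-round consumption changes by −c × ΔT = −0.638 × (−$382 billion) = +$243.716 billion.
Expenditure multiplier = 1/(1 − c(1−t)) = 1/(1 − 0.638×0.86) = 1/0.45132 ≈ 2.216.
The tax multiplier is −c × k ≈ −1.414, so ΔY = k × (−c·ΔT) = (+$243.716 billion) / 0.45132 ≈ +$540 billion.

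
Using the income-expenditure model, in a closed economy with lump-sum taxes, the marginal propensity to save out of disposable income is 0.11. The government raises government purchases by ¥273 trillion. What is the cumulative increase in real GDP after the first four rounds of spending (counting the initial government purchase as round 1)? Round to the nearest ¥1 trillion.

MPC = 1 − MPS = 1 − 0.11 = 0.89.
Round 1 adds ΔG = ¥273 trillion; each later round is MPC = 0.89 times the previous.
After 4 rounds: 273 + 242.97 + 216.2433 + 192.456537 = ΔG·(1 − c^4)/(1 − c) = 273 × (1 − 0.62742241)/0.11 ≈ ¥925 trillion.

¥925 trillion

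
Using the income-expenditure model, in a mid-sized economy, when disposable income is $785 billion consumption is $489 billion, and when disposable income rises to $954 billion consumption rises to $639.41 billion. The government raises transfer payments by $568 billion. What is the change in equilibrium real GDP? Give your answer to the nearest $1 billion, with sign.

MPC = ΔC/ΔYd = (639.41 − 489)/(954 − 785) = 150.41/169 = 0.89.
The transfer change shifts disposable income by +$568 billion, so first-round consumption changes by c·ΔTR = 0.89 × (+$568 billion) = +$505.52 billion.
Expenditure multiplier = 1/(1 − MPC) = 1/(1 − 0.89) = 1/0.11 ≈ 9.091.
The transfer multiplier is c × k ≈ 8.091, so ΔY = k × (c·ΔTR) = (+$505.52 billion) / 0.11 ≈ +$4,596 billion.

+$4,596 billion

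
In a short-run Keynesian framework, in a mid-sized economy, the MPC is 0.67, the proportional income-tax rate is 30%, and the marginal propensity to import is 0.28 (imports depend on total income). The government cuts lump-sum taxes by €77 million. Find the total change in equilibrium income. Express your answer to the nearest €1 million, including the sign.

A lump-sum tax change of −€77 million shifts disposable income by +€77 million; first-round consumption changes by −c × ΔT = −0.67 × (−€77 million) = +€51.59 million.
Expenditure multiplier = 1/(1 − c(1−t) + m) = 1/(1 − 0.67×0.7 + 0.28) = 1/0.811 ≈ 1.233.
The tax multiplier is −c × k ≈ −0.826, so ΔY = k × (−c·ΔT) = (+€51.59 million) / 0.811 ≈ +€64 million.

+€64 million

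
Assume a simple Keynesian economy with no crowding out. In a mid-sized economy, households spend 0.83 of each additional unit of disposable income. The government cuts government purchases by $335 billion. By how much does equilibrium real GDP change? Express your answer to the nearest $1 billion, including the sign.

Government-spending multiplier = 1/(1 − MPC) = 1/(1 − 0.83) = 1/0.17 ≈ 5.882.
ΔY = k × ΔG = (−$335 billion) / 0.17 ≈ −$1,971 billion.

−$1,971 billion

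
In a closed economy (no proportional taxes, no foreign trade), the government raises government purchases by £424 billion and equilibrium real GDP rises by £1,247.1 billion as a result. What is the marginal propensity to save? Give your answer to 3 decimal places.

Implied spending multiplier k = ΔY/ΔG = 1,247.1/424 ≈ 2.9413.
Since k = 1/(1 − MPC), MPC = 1 − 1/k = 1 − ΔG/ΔY = 1 − 424/1,247.1 ≈ 0.660.
MPS = 1 − MPC = 0.340.

0.340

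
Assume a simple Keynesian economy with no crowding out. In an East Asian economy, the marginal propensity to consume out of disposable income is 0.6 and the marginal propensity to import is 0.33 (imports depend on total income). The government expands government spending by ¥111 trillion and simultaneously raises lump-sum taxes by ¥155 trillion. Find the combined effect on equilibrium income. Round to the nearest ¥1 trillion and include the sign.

+¥25 trillion

Expenditure multiplier = 1/(1 − c + m) = 1/(1 − 0.6 + 0.33) = 1/0.73 ≈ 1.37.
ΔG contributes k·ΔG = (+¥111 trillion) / 0.73 ≈ +¥152.1 trillion.
ΔT of +¥155 trillion changes first-round spending by −c·ΔT = −¥93 trillion, contributing k·(−c·ΔT) = (−¥93 trillion) / 0.73 ≈ −¥127.4 trillion.
Net ΔY = k(ΔG − c·ΔT) = (+¥18 trillion) / 0.73 ≈ +¥25 trillion.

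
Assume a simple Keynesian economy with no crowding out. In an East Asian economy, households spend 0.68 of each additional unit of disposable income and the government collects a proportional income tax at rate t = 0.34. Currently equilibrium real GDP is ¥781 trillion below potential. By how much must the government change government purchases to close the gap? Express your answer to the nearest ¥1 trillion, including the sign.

Spending multiplier = 1/(1 − c(1−t)) = 1/(1 − 0.68×0.66) = 1/0.5512 ≈ 1.814.
Need ΔY = +¥781 trillion, so ΔG = ΔY/k = (+¥781 trillion) × 0.5512 ≈ +¥430 trillion.
The government should increase government purchases by ¥430 trillion.

+¥430 trillion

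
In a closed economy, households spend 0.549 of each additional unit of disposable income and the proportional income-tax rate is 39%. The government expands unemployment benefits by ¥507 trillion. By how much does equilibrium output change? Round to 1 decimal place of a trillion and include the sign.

+¥418.5 trillion

The transfer change shifts disposable income by +¥507 trillion, so first-round consumption changes by c·ΔTR = 0.549 × (+¥507 trillion) = +¥278.343 trillion.
Expenditure multiplier = 1/(1 − c(1−t)) = 1/(1 − 0.549×0.61) = 1/0.66511 ≈ 1.504.
The transfer multiplier is c × k ≈ 0.825, so ΔY = k × (c·ΔTR) = (+¥278.343 trillion) / 0.66511 ≈ +¥418.5 trillion.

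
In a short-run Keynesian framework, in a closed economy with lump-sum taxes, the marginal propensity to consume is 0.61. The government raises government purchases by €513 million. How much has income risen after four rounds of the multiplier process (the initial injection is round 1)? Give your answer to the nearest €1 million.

€1,133 million

Round 1 adds ΔG = €513 million; each later round is MPC = 0.61 times the previous.
After 4 rounds: 513 + 312.93 + 190.8873 + 116.441253 = ΔG·(1 − c^4)/(1 − c) = 513 × (1 − 0.13845841)/0.39 ≈ €1,133 million.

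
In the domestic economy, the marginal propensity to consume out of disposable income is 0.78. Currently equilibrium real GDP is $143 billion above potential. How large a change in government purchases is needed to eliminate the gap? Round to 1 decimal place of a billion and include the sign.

Spending multiplier = 1/(1 − MPC) = 1/(1 − 0.78) = 1/0.22 ≈ 4.545.
Need ΔY = −$143 billion, so ΔG = ΔY/k = (−$143 billion) × 0.22 ≈ −$31.5 billion.
The government should cut government purchases by $31.5 billion.

−$31.5 billion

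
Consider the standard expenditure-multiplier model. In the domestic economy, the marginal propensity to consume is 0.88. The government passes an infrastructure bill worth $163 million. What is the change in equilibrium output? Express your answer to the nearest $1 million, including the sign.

+$1,358 million

Government-spending multiplier = 1/(1 − MPC) = 1/(1 − 0.88) = 1/0.12 ≈ 8.333.
ΔY = k × ΔG = (+$163 million) / 0.12 ≈ +$1,358 million.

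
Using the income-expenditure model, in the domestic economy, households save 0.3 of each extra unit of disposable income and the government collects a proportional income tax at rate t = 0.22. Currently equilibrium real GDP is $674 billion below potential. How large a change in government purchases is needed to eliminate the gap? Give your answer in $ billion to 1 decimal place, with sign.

+$306.0 billion

MPC = 1 − MPS = 1 − 0.3 = 0.7.
Spending multiplier = 1/(1 − c(1−t)) = 1/(1 − 0.7×0.78) = 1/0.454 ≈ 2.203.
Need ΔY = +$674 billion, so ΔG = ΔY/k = (+$674 billion) × 0.454 ≈ +$306 billion.
The government should increase government purchases by $306 billion.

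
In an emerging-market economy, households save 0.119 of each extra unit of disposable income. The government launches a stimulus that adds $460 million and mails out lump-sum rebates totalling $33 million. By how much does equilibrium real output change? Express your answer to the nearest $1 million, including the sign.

+$4,110 million

MPC = 1 − MPS = 1 − 0.119 = 0.881.
Expenditure multiplier = 1/(1 − MPC) = 1/(1 − 0.881) = 1/0.119 ≈ 8.403.
ΔG contributes k·ΔG = (+$460 million) / 0.119 ≈ +$3,865.5 million.
ΔT of −$33 million changes first-round spending by −c·ΔT = +$29.073 million, contributing k·(−c·ΔT) = (+$29.073 million) / 0.119 ≈ +$244.3 million.
Net ΔY = k(ΔG − c·ΔT) = (+$489.073 million) / 0.119 ≈ +$4,110 million.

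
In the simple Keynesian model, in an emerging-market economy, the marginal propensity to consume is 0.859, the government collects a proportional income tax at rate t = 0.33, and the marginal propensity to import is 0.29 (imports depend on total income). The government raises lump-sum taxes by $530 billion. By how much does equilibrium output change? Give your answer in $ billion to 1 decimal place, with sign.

−$637.2 billion

A lump-sum tax change of +$530 billion shifts disposable income by −$530 billion; first-round consumption changes by −c × ΔT = −0.859 × (+$530 billion) = −$455.27 billion.
Expenditure multiplier = 1/(1 − c(1−t) + m) = 1/(1 − 0.859×0.67 + 0.29) = 1/0.71447 ≈ 1.4.
The tax multiplier is −c × k ≈ −1.202, so ΔY = k × (−c·ΔT) = (−$455.27 billion) / 0.71447 ≈ −$637.2 billion.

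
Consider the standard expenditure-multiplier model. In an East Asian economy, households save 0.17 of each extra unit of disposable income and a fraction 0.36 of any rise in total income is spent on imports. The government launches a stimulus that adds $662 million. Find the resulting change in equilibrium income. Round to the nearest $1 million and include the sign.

MPC = 1 − MPS = 1 − 0.17 = 0.83.
Spending multiplier = 1/(1 − c + m) = 1/(1 − 0.83 + 0.36) = 1/0.53 ≈ 1.887.
ΔY = k × ΔG = (+$662 million) / 0.53 ≈ +$1,249 million.

+$1,249 million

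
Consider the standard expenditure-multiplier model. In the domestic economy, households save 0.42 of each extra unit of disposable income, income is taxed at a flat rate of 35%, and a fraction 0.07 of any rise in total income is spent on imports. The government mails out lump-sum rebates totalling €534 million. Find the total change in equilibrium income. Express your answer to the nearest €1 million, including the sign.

MPC = 1 − MPS = 1 − 0.42 = 0.58.
A lump-sum tax change of −€534 million shifts disposable income by +€534 million; first-round consumption changes by −c × ΔT = −0.58 × (−€534 million) = +€309.72 million.
Expenditure multiplier = 1/(1 − c(1−t) + m) = 1/(1 − 0.58×0.65 + 0.07) = 1/0.693 ≈ 1.443.
The tax multiplier is −c × k ≈ −0.837, so ΔY = k × (−c·ΔT) = (+€309.72 million) / 0.693 ≈ +€447 million.

+€447 million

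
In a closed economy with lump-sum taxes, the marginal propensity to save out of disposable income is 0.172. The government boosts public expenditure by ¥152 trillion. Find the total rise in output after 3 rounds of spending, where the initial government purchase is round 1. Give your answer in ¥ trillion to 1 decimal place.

MPC = 1 − MPS = 1 − 0.172 = 0.828.
Round 1 adds ΔG = ¥152 trillion; each later round is MPC = 0.828 times the previous.
After 3 rounds: 152 + 125.856 + 104.208768 = ΔG·(1 − c^3)/(1 − c) = 152 × (1 − 0.567663552)/0.172 ≈ ¥382.1 trillion.

¥382.1 trillion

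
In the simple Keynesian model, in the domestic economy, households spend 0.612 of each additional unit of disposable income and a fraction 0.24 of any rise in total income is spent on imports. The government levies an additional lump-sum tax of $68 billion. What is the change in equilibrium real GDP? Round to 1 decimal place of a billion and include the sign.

−$66.3 billion

A lump-sum tax change of +$68 billion shifts disposable income by −$68 billion; first-round consumption changes by −c × ΔT = −0.612 × (+$68 billion) = −$41.616 billion.
Expenditure multiplier = 1/(1 − c + m) = 1/(1 − 0.612 + 0.24) = 1/0.628 ≈ 1.592.
The tax multiplier is −c × k ≈ −0.975, so ΔY = k × (−c·ΔT) = (−$41.616 billion) / 0.628 ≈ −$66.3 billion.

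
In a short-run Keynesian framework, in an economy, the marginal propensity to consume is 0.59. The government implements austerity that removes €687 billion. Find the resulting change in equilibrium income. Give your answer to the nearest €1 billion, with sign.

Spending multiplier = 1/(1 − MPC) = 1/(1 − 0.59) = 1/0.41 ≈ 2.439.
ΔY = k × ΔG = (−€687 billion) / 0.41 ≈ −€1,676 billion.

−€1,676 billion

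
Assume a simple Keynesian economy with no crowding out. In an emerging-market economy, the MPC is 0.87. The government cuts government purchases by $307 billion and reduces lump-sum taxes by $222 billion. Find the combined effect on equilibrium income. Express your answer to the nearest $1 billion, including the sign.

Expenditure multiplier = 1/(1 − MPC) = 1/(1 − 0.87) = 1/0.13 ≈ 7.692.
ΔG contributes k·ΔG = (−$307 billion) / 0.13 ≈ −$2,361.5 billion.
ΔT of −$222 billion changes first-round spending by −c·ΔT = +$193.14 billion, contributing k·(−c·ΔT) = (+$193.14 billion) / 0.13 ≈ +$1,485.7 billion.
Net ΔY = k(ΔG − c·ΔT) = (−$113.86 billion) / 0.13 ≈ −$876 billion.

−$876 billion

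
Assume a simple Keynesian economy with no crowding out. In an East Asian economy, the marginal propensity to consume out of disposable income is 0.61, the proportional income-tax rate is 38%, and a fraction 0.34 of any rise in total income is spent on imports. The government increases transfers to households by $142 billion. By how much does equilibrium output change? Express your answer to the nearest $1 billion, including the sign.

+$90 billion

The transfer change shifts disposable income by +$142 billion, so first-round consumption changes by c·ΔTR = 0.61 × (+$142 billion) = +$86.62 billion.
Expenditure multiplier = 1/(1 − c(1−t) + m) = 1/(1 − 0.61×0.62 + 0.34) = 1/0.9618 ≈ 1.04.
The transfer multiplier is c × k ≈ 0.634, so ΔY = k × (c·ΔTR) = (+$86.62 billion) / 0.9618 ≈ +$90 billion.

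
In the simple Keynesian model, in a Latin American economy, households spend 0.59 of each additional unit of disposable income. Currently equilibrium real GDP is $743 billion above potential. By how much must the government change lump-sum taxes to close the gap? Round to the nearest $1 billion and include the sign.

Spending multiplier = 1/(1 − MPC) = 1/(1 − 0.59) = 1/0.41 ≈ 2.439.
Tax multiplier = −c·k = −0.59/0.41 ≈ −1.439. Need ΔY = −$743 billion, so ΔT = ΔY/(−c·k) = −(−$743 billion) × 0.41 / 0.59 ≈ +$516 billion.
The government should raise lump-sum taxes by $516 billion.

+$516 billion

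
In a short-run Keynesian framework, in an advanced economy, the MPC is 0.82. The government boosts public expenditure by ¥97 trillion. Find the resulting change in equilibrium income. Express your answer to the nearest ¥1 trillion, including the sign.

+¥539 trillion

Government-spending multiplier = 1/(1 − MPC) = 1/(1 − 0.82) = 1/0.18 ≈ 5.556.
ΔY = k × ΔG = (+¥97 trillion) / 0.18 ≈ +¥539 trillion.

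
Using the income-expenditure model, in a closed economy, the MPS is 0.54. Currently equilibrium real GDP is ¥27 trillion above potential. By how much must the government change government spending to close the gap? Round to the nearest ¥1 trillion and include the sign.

−¥15 trillion

MPC = 1 − MPS = 1 − 0.54 = 0.46.
Spending multiplier = 1/(1 − MPC) = 1/(1 − 0.46) = 1/0.54 ≈ 1.852.
Need ΔY = −¥27 trillion, so ΔG = ΔY/k = (−¥27 trillion) × 0.54 ≈ −¥15 trillion.
The government should cut government spending by ¥15 trillion.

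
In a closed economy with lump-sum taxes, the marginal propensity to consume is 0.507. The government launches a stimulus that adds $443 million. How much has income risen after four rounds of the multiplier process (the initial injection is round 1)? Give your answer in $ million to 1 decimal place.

$839.2 million

Round 1 adds ΔG = $443 million; each later round is MPC = 0.507 times the previous.
After 4 rounds: 443 + 224.601 + 113.872707 + 57.733462449 = ΔG·(1 − c^4)/(1 − c) = 443 × (1 − 0.066074188401)/0.493 ≈ $839.2 million.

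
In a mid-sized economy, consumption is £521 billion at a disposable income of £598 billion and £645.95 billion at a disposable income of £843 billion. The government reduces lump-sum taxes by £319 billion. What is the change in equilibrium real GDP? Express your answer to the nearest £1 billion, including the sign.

MPC = ΔC/ΔYd = (645.95 − 521)/(843 − 598) = 124.95/245 = 0.51.
A lump-sum tax change of −£319 billion shifts disposable income by +£319 billion; first-round consumption changes by −c × ΔT = −0.51 × (−£319 billion) = +£162.69 billion.
Expenditure multiplier = 1/(1 − MPC) = 1/(1 − 0.51) = 1/0.49 ≈ 2.041.
The tax multiplier is −c × k ≈ −1.041, so ΔY = k × (−c·ΔT) = (+£162.69 billion) / 0.49 ≈ +£332 billion.

+£332 billion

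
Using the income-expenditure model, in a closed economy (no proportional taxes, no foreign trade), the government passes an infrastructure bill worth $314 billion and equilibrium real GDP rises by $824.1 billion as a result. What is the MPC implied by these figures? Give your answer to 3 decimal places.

0.619

Implied spending multiplier k = ΔY/ΔG = 824.1/314 ≈ 2.6245.
Since k = 1/(1 − MPC), MPC = 1 − 1/k = 1 − ΔG/ΔY = 1 − 314/824.1 ≈ 0.619.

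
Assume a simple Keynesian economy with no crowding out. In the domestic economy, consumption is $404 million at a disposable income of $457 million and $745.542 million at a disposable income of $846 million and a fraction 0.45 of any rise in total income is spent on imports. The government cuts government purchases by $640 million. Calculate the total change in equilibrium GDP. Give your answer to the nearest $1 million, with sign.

MPC = ΔC/ΔYd = (745.542 − 404)/(846 − 457) = 341.542/389 = 0.878.
Government-spending multiplier = 1/(1 − c + m) = 1/(1 − 0.878 + 0.45) = 1/0.572 ≈ 1.748.
ΔY = k × ΔG = (−$640 million) / 0.572 ≈ −$1,119 million.

−$1,119 million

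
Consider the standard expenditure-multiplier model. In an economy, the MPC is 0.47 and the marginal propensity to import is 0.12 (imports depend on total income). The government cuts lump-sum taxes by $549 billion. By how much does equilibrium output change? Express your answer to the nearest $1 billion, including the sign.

A lump-sum tax change of −$549 billion shifts disposable income by +$549 billion; first-round consumption changes by −c × ΔT = −0.47 × (−$549 billion) = +$258.03 billion.
Expenditure multiplier = 1/(1 − c + m) = 1/(1 − 0.47 + 0.12) = 1/0.65 ≈ 1.538.
The tax multiplier is −c × k ≈ −0.723, so ΔY = k × (−c·ΔT) = (+$258.03 billion) / 0.65 ≈ +$397 billion.

+$397 billion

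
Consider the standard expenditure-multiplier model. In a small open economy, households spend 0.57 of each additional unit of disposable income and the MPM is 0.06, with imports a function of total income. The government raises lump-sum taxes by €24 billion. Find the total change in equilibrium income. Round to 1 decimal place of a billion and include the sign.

A lump-sum tax change of +€24 billion shifts disposable income by −€24 billion; first-round consumption changes by −c × ΔT = −0.57 × (+€24 billion) = −€13.68 billion.
Expenditure multiplier = 1/(1 − c + m) = 1/(1 − 0.57 + 0.06) = 1/0.49 ≈ 2.041.
The tax multiplier is −c × k ≈ −1.163, so ΔY = k × (−c·ΔT) = (−€13.68 billion) / 0.49 ≈ −€27.9 billion.

−€27.9 billion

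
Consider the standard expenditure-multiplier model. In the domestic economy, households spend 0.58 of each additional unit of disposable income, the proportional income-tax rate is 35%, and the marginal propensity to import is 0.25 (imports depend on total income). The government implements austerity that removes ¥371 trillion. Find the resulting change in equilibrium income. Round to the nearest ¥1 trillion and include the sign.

−¥425 trillion

Expenditure multiplier = 1/(1 − c(1−t) + m) = 1/(1 − 0.58×0.65 + 0.25) = 1/0.873 ≈ 1.145.
ΔY = k × ΔG = (−¥371 trillion) / 0.873 ≈ −¥425 trillion.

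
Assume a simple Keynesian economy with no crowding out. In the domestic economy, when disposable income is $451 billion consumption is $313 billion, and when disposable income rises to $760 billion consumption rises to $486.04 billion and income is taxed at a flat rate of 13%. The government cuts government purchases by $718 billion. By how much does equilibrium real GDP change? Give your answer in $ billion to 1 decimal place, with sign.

−$1,400.2 billion

MPC = ΔC/ΔYd = (486.04 − 313)/(760 − 451) = 173.04/309 = 0.56.
Spending multiplier = 1/(1 − c(1−t)) = 1/(1 − 0.56×0.87) = 1/0.5128 ≈ 1.95.
ΔY = k × ΔG = (−$718 billion) / 0.5128 ≈ −$1,400.2 billion.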